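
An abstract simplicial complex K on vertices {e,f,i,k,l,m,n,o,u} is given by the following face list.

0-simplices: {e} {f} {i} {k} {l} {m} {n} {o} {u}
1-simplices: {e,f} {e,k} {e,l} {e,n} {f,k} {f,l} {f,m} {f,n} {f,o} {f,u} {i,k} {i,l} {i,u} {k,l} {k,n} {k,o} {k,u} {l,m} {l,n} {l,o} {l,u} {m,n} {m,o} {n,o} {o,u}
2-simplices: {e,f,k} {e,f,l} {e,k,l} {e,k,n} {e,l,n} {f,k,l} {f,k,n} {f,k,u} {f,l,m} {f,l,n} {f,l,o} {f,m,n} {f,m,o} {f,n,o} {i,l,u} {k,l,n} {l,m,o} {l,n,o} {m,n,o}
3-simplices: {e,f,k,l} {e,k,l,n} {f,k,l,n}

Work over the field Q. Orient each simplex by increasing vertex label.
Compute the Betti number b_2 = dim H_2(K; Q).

b_2=3

n_0=9 n_1=25 n_2=19 n_3=3  [Q]
∂1: piv[ef,ek,el,en,fm,fo,fu,ik] rk=8  ker:fk,fl,fn,il,iu,kl,kn,ko,ku,lm,ln,lo,lu,mn,mo,no,ou
∂2: piv[efk,efl,ekl,ekn,eln,fkn,fku,flm,flo,fmn,fmo,fno,ilu] rk=13  ker:fkl,fln,kln,lmo,lno,mno
∂3: piv[efkl,ekln,fkln] rk=3
b_2=(19−13)−3=3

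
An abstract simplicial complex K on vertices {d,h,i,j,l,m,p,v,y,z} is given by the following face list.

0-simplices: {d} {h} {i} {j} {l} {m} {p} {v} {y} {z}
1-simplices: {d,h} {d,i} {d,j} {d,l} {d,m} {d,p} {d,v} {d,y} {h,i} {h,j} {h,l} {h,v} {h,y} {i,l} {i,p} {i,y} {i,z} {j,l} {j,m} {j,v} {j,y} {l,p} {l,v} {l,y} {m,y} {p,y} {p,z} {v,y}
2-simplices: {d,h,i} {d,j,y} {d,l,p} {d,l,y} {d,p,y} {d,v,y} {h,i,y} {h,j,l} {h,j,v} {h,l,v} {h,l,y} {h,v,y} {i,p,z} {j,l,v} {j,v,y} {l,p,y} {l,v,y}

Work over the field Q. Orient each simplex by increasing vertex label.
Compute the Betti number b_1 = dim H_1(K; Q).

n_0=10 n_1=28 n_2=17  [Q]
∂1: piv[dh,di,dj,dl,dm,dp,dv,dy,iz] rk=9  ker:hi,hj,hl,hv,hy,il,ip,iy,jl,jm,jv,jy,lp,lv,ly,my,py,pz,vy
∂2: piv[dhi,djy,dlp,dly,dpy,dvy,hiy,hjl,hjv,hlv,hly,hvy,ipz,jvy] rk=14  ker:jlv,lpy,lvy
b_1=(28−9)−14=5

b_1=5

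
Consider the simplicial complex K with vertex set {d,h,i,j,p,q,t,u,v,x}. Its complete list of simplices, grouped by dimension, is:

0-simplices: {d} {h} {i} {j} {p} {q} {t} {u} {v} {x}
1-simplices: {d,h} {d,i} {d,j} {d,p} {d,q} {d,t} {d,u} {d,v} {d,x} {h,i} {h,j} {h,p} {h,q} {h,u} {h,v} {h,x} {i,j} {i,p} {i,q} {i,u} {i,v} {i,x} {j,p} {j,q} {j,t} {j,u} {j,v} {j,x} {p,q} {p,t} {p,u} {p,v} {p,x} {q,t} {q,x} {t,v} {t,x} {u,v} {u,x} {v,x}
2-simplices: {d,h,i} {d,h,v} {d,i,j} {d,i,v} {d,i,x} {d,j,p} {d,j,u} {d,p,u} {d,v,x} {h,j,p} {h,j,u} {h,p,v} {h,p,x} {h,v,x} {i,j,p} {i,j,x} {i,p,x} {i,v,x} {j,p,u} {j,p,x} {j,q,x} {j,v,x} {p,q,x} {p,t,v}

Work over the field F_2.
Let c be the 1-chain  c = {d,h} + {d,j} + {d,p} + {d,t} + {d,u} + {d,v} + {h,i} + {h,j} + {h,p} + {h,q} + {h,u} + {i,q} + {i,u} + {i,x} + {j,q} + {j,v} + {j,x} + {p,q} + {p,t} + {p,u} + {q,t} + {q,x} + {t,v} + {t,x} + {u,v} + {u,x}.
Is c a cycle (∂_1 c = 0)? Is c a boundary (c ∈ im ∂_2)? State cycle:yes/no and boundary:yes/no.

cycle:no boundary:no

n_0=10 n_1=40 n_2=24  [Z2]
∂1: piv[dh,di,dj,dp,dq,dt,du,dv,dx] rk=9  ker:hi,hj,hp,hq,hu,hv,hx,ij,ip,iq,iu,iv,ix,jp,jq,jt,ju,jv,jx,pq,pt,pu,pv,px,qt,qx,tv,tx,uv,ux,vx
∂2: piv[dhi,dhv,dij,div,dix,djp,dju,dpu,dvx,hjp,hju,hpv,hpx,hvx,ijp,ijx,ipx,jqx,jvx,pqx,ptv] rk=21  ker:ivx,jpu,jpx
∂1c = {j} + {p} + {t} + {x}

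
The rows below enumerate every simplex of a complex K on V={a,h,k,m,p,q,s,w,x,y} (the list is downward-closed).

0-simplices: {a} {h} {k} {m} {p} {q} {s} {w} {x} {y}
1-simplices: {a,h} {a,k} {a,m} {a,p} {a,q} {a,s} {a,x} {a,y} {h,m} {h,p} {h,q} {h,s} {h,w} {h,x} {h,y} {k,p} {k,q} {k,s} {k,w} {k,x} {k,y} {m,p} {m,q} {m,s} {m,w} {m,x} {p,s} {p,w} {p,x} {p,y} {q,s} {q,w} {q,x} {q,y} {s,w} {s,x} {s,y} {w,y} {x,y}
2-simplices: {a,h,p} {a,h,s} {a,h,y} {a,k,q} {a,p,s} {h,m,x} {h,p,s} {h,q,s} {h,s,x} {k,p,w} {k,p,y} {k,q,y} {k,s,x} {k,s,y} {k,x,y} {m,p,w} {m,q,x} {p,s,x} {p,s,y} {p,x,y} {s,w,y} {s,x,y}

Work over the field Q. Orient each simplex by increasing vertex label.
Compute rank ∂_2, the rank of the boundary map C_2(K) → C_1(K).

rank∂_2=19

n_0=10 n_1=39 n_2=22  [Q]
∂1: piv[ah,ak,am,ap,aq,as,ax,ay,hw] rk=9  ker:hm,hp,hq,hs,hx,hy,kp,kq,ks,kw,kx,ky,mp,mq,ms,mw,mx,ps,pw,px,py,qs,qw,qx,qy,sw,sx,sy,wy,xy
∂2: piv[ahp,ahs,ahy,akq,aps,hmx,hqs,hsx,kpw,kpy,kqy,ksx,ksy,kxy,mpw,mqx,psx,psy,swy] rk=19  ker:hps,pxy,sxy
rk∂_2=19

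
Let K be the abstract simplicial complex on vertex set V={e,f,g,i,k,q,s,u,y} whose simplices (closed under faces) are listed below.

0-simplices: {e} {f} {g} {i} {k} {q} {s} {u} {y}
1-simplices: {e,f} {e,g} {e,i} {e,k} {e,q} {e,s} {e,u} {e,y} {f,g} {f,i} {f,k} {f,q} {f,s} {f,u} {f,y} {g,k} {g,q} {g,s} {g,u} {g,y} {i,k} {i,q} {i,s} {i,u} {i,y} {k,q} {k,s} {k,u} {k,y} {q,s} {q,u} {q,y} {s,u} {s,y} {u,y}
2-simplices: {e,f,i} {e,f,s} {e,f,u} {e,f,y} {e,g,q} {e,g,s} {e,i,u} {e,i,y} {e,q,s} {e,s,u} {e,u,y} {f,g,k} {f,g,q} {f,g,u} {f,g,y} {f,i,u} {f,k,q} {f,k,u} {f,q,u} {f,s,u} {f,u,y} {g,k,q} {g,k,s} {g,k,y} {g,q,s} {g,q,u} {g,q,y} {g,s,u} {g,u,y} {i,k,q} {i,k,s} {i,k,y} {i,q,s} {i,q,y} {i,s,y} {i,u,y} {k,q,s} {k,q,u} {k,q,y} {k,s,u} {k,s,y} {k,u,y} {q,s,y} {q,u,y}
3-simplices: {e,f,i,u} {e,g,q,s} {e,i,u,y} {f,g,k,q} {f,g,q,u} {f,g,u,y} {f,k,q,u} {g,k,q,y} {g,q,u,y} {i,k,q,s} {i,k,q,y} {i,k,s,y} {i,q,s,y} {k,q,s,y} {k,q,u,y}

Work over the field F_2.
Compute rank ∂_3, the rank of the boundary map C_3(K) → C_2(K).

n_0=9 n_1=35 n_2=44 n_3=15  [Z2]
∂1: piv[ef,eg,ei,ek,eq,es,eu,ey] rk=8  ker:fg,fi,fk,fq,fs,fu,fy,gk,gq,gs,gu,gy,ik,iq,is,iu,iy,kq,ks,ku,ky,qs,qu,qy,su,sy,uy
∂2: piv[efi,efs,efu,efy,egq,egs,eiu,eiy,eqs,esu,euy,fgk,fgq,fgu,fgy,fkq,fku,fqu,gks,gky,gqy,gsu,ikq,iks,iky,isy] rk=26  ker:fiu,fsu,fuy,gkq,gqs,gqu,guy,iqs,iqy,iuy,kqs,kqu,kqy,ksu,ksy,kuy,qsy,quy
∂3: piv[efiu,egqs,eiuy,fgkq,fgqu,fguy,fkqu,gkqy,gquy,ikqs,ikqy,iksy,iqsy,kquy] rk=14  ker:kqsy
rk∂_3=14

rank∂_3=14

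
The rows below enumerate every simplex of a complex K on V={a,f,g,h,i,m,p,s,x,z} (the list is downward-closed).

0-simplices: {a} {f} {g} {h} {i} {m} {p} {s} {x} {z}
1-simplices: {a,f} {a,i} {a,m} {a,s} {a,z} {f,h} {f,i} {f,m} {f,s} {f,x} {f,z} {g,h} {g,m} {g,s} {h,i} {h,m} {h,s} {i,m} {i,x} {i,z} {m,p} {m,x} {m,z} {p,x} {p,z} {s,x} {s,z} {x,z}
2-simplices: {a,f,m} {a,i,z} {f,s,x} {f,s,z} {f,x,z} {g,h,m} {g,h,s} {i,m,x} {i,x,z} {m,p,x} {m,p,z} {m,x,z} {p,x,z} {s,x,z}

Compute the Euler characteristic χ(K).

χ(K)=-4

n_0=10 n_1=28 n_2=14
χ=+10−28+14=-4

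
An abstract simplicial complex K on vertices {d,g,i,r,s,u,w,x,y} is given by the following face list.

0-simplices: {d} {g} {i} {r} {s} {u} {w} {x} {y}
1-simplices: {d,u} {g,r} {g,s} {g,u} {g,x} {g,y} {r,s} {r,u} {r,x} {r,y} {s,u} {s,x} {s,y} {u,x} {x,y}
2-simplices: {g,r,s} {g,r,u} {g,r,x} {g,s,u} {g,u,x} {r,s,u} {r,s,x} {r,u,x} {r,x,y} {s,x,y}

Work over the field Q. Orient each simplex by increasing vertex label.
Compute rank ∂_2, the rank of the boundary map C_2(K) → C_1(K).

n_0=9 n_1=15 n_2=10  [Q]
∂1: piv[du,gr,gs,gu,gx,gy] rk=6  ker:rs,ru,rx,ry,su,sx,sy,ux,xy
∂2: piv[grs,gru,grx,gsu,gux,rsx,rxy,sxy] rk=8  ker:rsu,rux
rk∂_2=8

rank∂_2=8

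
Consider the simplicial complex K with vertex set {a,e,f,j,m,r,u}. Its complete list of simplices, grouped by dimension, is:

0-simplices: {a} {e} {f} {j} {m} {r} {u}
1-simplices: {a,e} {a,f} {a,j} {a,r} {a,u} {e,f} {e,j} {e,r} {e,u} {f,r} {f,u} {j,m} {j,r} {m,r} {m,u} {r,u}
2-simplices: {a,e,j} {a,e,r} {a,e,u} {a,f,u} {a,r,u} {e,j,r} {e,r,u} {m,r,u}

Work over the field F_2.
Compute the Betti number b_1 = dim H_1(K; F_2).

b_1=3

n_0=7 n_1=16 n_2=8  [Z2]
∂1: piv[ae,af,aj,ar,au,jm] rk=6  ker:ef,ej,er,eu,fr,fu,jr,mr,mu,ru
∂2: piv[aej,aer,aeu,afu,aru,ejr,mru] rk=7  ker:eru
b_1=(16−6)−7=3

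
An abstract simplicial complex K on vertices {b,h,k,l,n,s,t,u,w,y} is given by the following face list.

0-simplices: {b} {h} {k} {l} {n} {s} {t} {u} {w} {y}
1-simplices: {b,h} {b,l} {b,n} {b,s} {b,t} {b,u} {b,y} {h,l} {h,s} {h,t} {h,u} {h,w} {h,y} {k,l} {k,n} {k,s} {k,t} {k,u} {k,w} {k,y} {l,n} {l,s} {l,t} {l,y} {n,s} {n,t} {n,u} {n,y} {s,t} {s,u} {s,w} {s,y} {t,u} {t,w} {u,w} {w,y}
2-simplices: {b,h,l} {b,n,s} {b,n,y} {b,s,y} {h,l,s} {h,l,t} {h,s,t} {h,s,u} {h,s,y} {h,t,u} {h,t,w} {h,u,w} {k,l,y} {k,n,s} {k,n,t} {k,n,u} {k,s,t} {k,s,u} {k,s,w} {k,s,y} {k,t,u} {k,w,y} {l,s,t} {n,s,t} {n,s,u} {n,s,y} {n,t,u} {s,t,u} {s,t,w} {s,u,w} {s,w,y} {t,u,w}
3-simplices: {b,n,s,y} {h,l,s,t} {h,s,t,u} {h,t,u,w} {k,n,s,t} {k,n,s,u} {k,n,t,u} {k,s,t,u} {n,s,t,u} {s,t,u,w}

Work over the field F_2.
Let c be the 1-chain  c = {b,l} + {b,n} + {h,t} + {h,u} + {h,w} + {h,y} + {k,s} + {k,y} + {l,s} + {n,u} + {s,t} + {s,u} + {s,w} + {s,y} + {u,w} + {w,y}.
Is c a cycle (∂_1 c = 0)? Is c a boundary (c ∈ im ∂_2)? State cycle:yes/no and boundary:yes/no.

n_0=10 n_1=36 n_2=32 n_3=10  [Z2]
∂1: piv[bh,bl,bn,bs,bt,bu,by,hw,kl] rk=9  ker:hl,hs,ht,hu,hy,kn,ks,kt,ku,kw,ky,ln,ls,lt,ly,ns,nt,nu,ny,st,su,sw,sy,tu,tw,uw,wy
∂2: piv[bhl,bns,bny,bsy,hls,hlt,hst,hsu,hsy,htu,htw,huw,kly,kns,knt,knu,kst,ksu,ksw,ksy,kwy,stw] rk=22  ker:ktu,lst,nst,nsu,nsy,ntu,stu,suw,swy,tuw
∂3: piv[bnsy,hlst,hstu,htuw,knst,knsu,kntu,kstu,stuw] rk=9  ker:nstu
∂1c = 0
c vs im∂2: residual ≠ 0 ⇒ not boundary

cycle:yes boundary:no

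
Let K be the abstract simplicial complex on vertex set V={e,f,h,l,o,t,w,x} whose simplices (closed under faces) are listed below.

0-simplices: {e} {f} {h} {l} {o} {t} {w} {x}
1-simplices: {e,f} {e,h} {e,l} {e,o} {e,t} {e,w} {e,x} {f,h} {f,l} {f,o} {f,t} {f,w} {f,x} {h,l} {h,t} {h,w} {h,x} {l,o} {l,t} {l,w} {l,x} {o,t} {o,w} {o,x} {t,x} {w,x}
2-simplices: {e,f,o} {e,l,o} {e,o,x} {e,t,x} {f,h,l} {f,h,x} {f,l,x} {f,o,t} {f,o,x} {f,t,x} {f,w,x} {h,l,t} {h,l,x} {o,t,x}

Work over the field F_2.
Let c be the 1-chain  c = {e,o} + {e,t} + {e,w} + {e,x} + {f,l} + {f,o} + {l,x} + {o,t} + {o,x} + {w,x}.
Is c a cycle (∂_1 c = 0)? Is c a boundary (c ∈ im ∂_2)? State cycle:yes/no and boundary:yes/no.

n_0=8 n_1=26 n_2=14  [Z2]
∂1: piv[ef,eh,el,eo,et,ew,ex] rk=7  ker:fh,fl,fo,ft,fw,fx,hl,ht,hw,hx,lo,lt,lw,lx,ot,ow,ox,tx,wx
∂2: piv[efo,elo,eox,etx,fhl,fhx,flx,fot,fox,ftx,fwx,hlt] rk=12  ker:hlx,otx
∂1c = 0
c vs im∂2: residual ≠ 0 ⇒ not boundary

cycle:yes boundary:no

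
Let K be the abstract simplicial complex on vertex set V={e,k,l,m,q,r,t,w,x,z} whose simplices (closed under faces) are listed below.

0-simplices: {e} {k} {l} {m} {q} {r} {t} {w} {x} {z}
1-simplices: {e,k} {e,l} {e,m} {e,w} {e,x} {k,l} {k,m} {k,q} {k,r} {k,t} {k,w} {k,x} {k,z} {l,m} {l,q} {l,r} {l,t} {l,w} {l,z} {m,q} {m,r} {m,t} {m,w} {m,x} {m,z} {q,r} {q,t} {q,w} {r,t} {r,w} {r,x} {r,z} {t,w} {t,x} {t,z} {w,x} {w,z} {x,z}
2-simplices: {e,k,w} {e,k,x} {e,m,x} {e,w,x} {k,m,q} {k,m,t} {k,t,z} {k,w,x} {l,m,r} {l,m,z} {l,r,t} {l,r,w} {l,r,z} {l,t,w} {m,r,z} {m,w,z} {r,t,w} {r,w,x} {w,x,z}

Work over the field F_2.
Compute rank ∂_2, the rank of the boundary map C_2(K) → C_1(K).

n_0=10 n_1=38 n_2=19  [Z2]
∂1: piv[ek,el,em,ew,ex,kq,kr,kt,kz] rk=9  ker:kl,km,kw,kx,lm,lq,lr,lt,lw,lz,mq,mr,mt,mw,mx,mz,qr,qt,qw,rt,rw,rx,rz,tw,tx,tz,wx,wz,xz
∂2: piv[ekw,ekx,emx,ewx,kmq,kmt,ktz,lmr,lmz,lrt,lrw,lrz,ltw,mwz,rwx,wxz] rk=16  ker:kwx,mrz,rtw
rk∂_2=16

rank∂_2=16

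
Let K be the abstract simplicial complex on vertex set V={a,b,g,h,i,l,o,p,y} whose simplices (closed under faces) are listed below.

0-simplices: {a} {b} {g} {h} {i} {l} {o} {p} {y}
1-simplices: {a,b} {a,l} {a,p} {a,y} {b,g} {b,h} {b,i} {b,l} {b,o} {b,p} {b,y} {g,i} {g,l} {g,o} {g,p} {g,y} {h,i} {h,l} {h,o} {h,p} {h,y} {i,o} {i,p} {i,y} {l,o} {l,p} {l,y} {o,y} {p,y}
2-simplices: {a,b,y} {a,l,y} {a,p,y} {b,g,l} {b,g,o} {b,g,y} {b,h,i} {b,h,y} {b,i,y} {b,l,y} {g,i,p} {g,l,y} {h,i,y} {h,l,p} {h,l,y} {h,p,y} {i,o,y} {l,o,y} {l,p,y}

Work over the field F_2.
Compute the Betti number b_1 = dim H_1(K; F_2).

b_1=5

n_0=9 n_1=29 n_2=19  [Z2]
∂1: piv[ab,al,ap,ay,bg,bh,bi,bo] rk=8  ker:bl,bp,by,gi,gl,go,gp,gy,hi,hl,ho,hp,hy,io,ip,iy,lo,lp,ly,oy,py
∂2: piv[aby,aly,apy,bgl,bgo,bgy,bhi,bhy,biy,bly,gip,hlp,hly,hpy,ioy,loy] rk=16  ker:gly,hiy,lpy
b_1=(29−8)−16=5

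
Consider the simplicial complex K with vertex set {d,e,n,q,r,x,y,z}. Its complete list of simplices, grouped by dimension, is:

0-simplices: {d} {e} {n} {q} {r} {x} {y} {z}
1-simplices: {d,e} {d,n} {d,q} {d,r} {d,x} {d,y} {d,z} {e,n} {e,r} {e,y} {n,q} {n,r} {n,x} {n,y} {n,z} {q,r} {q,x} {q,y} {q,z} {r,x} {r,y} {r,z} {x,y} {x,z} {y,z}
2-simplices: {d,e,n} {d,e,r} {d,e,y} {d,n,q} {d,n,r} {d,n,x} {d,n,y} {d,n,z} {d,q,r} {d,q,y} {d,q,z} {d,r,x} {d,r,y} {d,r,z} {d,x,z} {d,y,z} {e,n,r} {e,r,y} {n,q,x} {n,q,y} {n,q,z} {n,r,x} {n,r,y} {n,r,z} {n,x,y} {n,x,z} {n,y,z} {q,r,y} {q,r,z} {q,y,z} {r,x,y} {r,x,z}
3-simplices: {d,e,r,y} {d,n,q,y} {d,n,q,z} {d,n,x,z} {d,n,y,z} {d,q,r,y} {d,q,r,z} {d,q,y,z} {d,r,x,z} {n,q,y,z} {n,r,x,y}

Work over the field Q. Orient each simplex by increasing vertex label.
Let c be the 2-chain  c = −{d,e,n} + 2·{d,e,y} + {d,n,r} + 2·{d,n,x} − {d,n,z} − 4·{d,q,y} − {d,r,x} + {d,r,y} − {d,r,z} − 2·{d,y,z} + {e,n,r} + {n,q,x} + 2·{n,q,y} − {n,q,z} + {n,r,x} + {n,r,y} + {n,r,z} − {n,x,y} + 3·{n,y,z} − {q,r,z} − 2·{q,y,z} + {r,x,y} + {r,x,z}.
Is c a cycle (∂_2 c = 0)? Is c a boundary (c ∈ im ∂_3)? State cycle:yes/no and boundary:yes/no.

cycle:no boundary:no

n_0=8 n_1=25 n_2=32 n_3=11  [Q]
∂1: piv[de,dn,dq,dr,dx,dy,dz] rk=7  ker:en,er,ey,nq,nr,nx,ny,nz,qr,qx,qy,qz,rx,ry,rz,xy,xz,yz
∂2: piv[den,der,dey,dnq,dnr,dnx,dny,dnz,dqr,dqy,dqz,drx,dry,drz,dxz,dyz,nqx,nxy] rk=18  ker:enr,ery,nqy,nqz,nrx,nry,nrz,nxz,nyz,qry,qrz,qyz,rxy,rxz
∂3: piv[dery,dnqy,dnqz,dnxz,dnyz,dqry,dqrz,dqyz,drxz,nrxy] rk=10  ker:nqyz
∂2c = {d,e} + 3·{d,n} − 4·{d,q} − 2·{d,r} − {d,x} − {d,y} + 4·{d,z} − {e,r} + 2·{e,y} + 2·{n,q} + 5·{n,r} − {n,x} + {n,y} − 4·{n,z} − {q,r} + {q,x} − 4·{q,y} + 2·{q,z} + 2·{r,x} + {r,y} − 2·{r,z} + {x,z} − {y,z}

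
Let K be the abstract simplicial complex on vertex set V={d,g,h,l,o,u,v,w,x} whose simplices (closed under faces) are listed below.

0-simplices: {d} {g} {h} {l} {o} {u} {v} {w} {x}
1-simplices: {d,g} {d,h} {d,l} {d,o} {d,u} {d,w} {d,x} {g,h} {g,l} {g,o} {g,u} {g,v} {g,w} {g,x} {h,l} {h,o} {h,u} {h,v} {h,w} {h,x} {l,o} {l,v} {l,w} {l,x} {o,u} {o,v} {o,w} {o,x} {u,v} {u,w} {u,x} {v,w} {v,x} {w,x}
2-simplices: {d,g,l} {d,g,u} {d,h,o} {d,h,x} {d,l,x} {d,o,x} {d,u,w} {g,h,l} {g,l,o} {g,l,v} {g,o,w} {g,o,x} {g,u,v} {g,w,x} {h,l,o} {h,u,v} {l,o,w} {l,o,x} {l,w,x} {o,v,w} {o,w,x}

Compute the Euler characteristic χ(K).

n_0=9 n_1=34 n_2=21
χ=+9−34+21=-4

χ(K)=-4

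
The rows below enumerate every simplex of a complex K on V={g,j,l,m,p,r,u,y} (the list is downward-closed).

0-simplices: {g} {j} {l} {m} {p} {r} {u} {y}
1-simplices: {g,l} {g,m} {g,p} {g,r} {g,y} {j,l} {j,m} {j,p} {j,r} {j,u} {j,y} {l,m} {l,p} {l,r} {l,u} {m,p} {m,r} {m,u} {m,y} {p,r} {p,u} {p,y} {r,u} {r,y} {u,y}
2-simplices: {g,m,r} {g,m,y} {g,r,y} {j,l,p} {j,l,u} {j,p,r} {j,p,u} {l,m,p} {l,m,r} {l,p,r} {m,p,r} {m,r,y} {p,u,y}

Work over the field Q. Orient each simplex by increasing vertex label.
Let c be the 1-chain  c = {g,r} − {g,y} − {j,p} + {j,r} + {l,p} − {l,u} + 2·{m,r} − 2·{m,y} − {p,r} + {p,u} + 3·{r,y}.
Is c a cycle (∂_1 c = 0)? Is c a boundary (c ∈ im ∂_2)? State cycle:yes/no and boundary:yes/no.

cycle:yes boundary:yes

n_0=8 n_1=25 n_2=13  [Q]
∂1: piv[gl,gm,gp,gr,gy,jl,ju] rk=7  ker:jm,jp,jr,jy,lm,lp,lr,lu,mp,mr,mu,my,pr,pu,py,ru,ry,uy
∂2: piv[gmr,gmy,gry,jlp,jlu,jpr,jpu,lmp,lmr,lpr,puy] rk=11  ker:mpr,mry
∂1c = 0
c vs im∂2: reduces to 0 ⇒ boundary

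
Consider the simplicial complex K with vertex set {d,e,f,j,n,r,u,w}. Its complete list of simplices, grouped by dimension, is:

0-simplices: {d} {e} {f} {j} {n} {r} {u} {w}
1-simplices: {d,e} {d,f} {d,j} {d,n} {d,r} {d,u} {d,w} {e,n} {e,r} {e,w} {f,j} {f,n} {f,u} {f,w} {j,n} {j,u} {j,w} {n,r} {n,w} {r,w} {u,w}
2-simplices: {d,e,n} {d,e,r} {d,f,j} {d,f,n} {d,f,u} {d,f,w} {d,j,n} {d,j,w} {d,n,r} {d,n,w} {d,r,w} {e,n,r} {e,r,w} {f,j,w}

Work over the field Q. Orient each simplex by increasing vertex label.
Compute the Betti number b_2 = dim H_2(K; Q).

n_0=8 n_1=21 n_2=14  [Q]
∂1: piv[de,df,dj,dn,dr,du,dw] rk=7  ker:en,er,ew,fj,fn,fu,fw,jn,ju,jw,nr,nw,rw,uw
∂2: piv[den,der,dfj,dfn,dfu,dfw,djn,djw,dnr,dnw,drw,erw] rk=12  ker:enr,fjw
b_2=(14−12)−0=2

b_2=2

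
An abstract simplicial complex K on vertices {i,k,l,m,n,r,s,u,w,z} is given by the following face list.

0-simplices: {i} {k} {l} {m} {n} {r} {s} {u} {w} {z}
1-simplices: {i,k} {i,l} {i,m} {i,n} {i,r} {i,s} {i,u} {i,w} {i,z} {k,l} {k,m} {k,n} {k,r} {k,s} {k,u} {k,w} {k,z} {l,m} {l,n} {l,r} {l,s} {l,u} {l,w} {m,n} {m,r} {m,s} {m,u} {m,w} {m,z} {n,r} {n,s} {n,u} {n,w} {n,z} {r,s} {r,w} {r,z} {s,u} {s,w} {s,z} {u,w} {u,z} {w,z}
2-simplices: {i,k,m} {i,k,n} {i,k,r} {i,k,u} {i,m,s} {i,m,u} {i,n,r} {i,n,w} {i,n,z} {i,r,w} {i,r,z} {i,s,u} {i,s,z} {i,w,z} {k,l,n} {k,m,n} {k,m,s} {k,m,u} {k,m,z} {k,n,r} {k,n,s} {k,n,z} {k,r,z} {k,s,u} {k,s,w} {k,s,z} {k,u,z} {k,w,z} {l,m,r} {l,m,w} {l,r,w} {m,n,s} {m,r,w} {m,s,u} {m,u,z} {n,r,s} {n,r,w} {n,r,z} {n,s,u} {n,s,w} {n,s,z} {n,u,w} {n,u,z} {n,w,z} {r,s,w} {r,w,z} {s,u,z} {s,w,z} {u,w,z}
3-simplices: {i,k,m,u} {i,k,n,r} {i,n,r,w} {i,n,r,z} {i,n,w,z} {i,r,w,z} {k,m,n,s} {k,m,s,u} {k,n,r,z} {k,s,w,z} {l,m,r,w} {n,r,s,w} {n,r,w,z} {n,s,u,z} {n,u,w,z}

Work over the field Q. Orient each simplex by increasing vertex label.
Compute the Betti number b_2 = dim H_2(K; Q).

n_0=10 n_1=43 n_2=49 n_3=15  [Q]
∂1: piv[ik,il,im,in,ir,is,iu,iw,iz] rk=9  ker:kl,km,kn,kr,ks,ku,kw,kz,lm,ln,lr,ls,lu,lw,mn,mr,ms,mu,mw,mz,nr,ns,nu,nw,nz,rs,rw,rz,su,sw,sz,uw,uz,wz
∂2: piv[ikm,ikn,ikr,iku,ims,imu,inr,inw,inz,irw,irz,isu,isz,iwz,kln,kmn,kms,kmz,kns,knz,ksw,kuz,kwz,lmr,lmw,lrw,nrs,nsu,nuw] rk=29  ker:kmu,knr,krz,ksu,ksz,mns,mrw,msu,muz,nrw,nrz,nsw,nsz,nuz,nwz,rsw,rwz,suz,swz,uwz
∂3: piv[ikmu,iknr,inrw,inrz,inwz,irwz,kmns,kmsu,knrz,kswz,lmrw,nrsw,nsuz,nuwz] rk=14  ker:nrwz
b_2=(49−29)−14=6

b_2=6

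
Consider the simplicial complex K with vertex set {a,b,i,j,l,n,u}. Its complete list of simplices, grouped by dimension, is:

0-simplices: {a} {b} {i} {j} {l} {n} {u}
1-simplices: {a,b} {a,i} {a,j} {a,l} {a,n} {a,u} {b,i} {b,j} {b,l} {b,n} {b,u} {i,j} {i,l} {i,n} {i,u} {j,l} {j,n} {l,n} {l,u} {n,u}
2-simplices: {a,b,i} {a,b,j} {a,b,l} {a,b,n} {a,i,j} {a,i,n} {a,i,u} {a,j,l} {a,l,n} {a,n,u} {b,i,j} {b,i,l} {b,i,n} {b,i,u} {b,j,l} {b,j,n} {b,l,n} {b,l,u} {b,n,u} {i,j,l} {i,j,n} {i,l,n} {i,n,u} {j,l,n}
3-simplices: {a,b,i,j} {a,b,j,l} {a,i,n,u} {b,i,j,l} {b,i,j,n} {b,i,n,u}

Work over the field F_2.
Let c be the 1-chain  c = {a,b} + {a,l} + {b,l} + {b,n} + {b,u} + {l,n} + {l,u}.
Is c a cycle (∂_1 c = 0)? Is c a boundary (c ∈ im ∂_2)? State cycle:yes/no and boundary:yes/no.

n_0=7 n_1=20 n_2=24 n_3=6  [Z2]
∂1: piv[ab,ai,aj,al,an,au] rk=6  ker:bi,bj,bl,bn,bu,ij,il,in,iu,jl,jn,ln,lu,nu
∂2: piv[abi,abj,abl,abn,aij,ain,aiu,ajl,aln,anu,bil,biu,bjn,blu] rk=14  ker:bij,bin,bjl,bln,bnu,ijl,ijn,iln,inu,jln
∂3: piv[abij,abjl,ainu,bijl,bijn,binu] rk=6
∂1c = 0
c vs im∂2: reduces to 0 ⇒ boundary

cycle:yes boundary:yes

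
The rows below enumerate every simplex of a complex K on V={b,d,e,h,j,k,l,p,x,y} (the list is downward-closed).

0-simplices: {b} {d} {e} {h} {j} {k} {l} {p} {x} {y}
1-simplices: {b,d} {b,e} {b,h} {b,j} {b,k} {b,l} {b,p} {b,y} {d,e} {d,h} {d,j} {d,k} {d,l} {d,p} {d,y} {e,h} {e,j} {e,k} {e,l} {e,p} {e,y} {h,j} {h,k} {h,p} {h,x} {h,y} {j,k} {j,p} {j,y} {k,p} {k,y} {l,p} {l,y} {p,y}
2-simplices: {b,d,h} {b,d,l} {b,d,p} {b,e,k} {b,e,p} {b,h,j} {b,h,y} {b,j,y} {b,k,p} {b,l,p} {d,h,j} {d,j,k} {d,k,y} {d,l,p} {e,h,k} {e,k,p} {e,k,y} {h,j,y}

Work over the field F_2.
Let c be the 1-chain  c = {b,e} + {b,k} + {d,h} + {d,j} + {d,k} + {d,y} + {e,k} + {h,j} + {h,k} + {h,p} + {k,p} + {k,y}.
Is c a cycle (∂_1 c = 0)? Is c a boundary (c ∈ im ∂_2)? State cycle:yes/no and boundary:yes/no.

n_0=10 n_1=34 n_2=18  [Z2]
∂1: piv[bd,be,bh,bj,bk,bl,bp,by,hx] rk=9  ker:de,dh,dj,dk,dl,dp,dy,eh,ej,ek,el,ep,ey,hj,hk,hp,hy,jk,jp,jy,kp,ky,lp,ly,py
∂2: piv[bdh,bdl,bdp,bek,bep,bhj,bhy,bjy,bkp,blp,dhj,djk,dky,ehk,eky] rk=15  ker:dlp,ekp,hjy
∂1c = 0
c vs im∂2: residual ≠ 0 ⇒ not boundary

cycle:yes boundary:no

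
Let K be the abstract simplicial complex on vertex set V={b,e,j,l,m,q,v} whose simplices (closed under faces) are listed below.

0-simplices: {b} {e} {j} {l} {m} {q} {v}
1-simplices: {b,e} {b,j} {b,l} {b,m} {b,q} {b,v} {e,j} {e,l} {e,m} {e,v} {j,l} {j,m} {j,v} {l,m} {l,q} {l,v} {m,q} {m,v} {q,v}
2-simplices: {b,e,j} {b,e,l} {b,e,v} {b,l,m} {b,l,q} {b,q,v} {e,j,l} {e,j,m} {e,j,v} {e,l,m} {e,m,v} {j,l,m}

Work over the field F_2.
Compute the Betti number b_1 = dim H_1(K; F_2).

n_0=7 n_1=19 n_2=12  [Z2]
∂1: piv[be,bj,bl,bm,bq,bv] rk=6  ker:ej,el,em,ev,jl,jm,jv,lm,lq,lv,mq,mv,qv
∂2: piv[bej,bel,bev,blm,blq,bqv,ejl,ejm,ejv,elm,emv] rk=11  ker:jlm
b_1=(19−6)−11=2

b_1=2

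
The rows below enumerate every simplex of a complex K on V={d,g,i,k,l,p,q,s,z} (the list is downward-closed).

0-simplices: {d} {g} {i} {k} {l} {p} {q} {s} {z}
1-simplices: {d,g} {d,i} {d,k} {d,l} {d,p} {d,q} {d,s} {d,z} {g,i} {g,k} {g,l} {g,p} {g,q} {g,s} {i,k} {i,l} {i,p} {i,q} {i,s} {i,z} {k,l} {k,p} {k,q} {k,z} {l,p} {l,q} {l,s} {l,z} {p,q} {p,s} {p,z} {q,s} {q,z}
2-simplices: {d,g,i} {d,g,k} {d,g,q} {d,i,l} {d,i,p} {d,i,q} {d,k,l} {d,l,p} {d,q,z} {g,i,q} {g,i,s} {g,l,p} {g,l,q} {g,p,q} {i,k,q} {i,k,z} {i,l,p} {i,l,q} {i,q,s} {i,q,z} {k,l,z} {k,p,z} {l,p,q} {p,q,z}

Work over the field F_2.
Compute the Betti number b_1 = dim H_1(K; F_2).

b_1=4

n_0=9 n_1=33 n_2=24  [Z2]
∂1: piv[dg,di,dk,dl,dp,dq,ds,dz] rk=8  ker:gi,gk,gl,gp,gq,gs,ik,il,ip,iq,is,iz,kl,kp,kq,kz,lp,lq,ls,lz,pq,ps,pz,qs,qz
∂2: piv[dgi,dgk,dgq,dil,dip,diq,dkl,dlp,dqz,gis,glp,glq,gpq,ikq,ikz,ilq,iqs,iqz,klz,kpz,pqz] rk=21  ker:giq,ilp,lpq
b_1=(33−8)−21=4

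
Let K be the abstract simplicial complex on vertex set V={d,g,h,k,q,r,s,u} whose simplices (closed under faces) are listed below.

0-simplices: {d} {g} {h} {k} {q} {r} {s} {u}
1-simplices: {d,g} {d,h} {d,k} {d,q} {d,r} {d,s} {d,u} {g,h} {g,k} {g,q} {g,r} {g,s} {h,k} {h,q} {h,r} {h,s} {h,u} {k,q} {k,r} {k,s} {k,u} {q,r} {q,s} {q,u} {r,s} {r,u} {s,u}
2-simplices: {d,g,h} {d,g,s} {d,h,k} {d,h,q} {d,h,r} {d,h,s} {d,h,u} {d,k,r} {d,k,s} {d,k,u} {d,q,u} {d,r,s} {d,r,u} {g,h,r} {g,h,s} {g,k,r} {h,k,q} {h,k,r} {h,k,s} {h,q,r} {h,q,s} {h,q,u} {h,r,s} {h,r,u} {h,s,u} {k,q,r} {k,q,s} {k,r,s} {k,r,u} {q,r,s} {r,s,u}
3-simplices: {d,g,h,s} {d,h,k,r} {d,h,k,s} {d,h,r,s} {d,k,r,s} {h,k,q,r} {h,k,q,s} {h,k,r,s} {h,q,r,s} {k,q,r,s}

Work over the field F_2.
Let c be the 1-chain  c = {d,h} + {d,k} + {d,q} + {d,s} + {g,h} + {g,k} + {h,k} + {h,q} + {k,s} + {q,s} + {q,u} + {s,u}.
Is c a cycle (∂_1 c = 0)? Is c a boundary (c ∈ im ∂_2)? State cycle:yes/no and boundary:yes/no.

n_0=8 n_1=27 n_2=31 n_3=10  [Z2]
∂1: piv[dg,dh,dk,dq,dr,ds,du] rk=7  ker:gh,gk,gq,gr,gs,hk,hq,hr,hs,hu,kq,kr,ks,ku,qr,qs,qu,rs,ru,su
∂2: piv[dgh,dgs,dhk,dhq,dhr,dhs,dhu,dkr,dks,dku,dqu,drs,dru,ghr,gkr,hkq,hqr,hqs,hsu] rk=19  ker:ghs,hkr,hks,hqu,hrs,hru,kqr,kqs,krs,kru,qrs,rsu
∂3: piv[dghs,dhkr,dhks,dhrs,dkrs,hkqr,hkqs,hqrs] rk=8  ker:hkrs,kqrs
∂1c = 0
c vs im∂2: reduces to 0 ⇒ boundary

cycle:yes boundary:yes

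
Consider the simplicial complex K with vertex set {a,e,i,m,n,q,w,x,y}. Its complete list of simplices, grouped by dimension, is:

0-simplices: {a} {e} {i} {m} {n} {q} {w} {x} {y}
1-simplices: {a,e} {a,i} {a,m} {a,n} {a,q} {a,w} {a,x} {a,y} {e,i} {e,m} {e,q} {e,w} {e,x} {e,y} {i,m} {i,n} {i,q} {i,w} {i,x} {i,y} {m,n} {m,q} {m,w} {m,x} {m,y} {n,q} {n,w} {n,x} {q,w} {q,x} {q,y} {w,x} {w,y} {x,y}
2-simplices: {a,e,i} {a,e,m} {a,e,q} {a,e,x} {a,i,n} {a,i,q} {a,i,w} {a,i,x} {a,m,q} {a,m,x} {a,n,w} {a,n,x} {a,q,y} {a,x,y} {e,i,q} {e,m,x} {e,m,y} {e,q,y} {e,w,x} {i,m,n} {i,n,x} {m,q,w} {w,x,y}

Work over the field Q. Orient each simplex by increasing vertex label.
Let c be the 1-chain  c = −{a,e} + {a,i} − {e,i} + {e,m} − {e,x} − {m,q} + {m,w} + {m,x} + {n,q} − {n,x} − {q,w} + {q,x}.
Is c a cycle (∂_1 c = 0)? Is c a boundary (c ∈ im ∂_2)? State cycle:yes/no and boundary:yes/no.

n_0=9 n_1=34 n_2=23  [Q]
∂1: piv[ae,ai,am,an,aq,aw,ax,ay] rk=8  ker:ei,em,eq,ew,ex,ey,im,in,iq,iw,ix,iy,mn,mq,mw,mx,my,nq,nw,nx,qw,qx,qy,wx,wy,xy
∂2: piv[aei,aem,aeq,aex,ain,aiq,aiw,aix,amq,amx,anw,anx,aqy,axy,emy,eqy,ewx,imn,mqw,wxy] rk=20  ker:eiq,emx,inx
∂1c = 0
c vs im∂2: residual ≠ 0 ⇒ not boundary

cycle:yes boundary:no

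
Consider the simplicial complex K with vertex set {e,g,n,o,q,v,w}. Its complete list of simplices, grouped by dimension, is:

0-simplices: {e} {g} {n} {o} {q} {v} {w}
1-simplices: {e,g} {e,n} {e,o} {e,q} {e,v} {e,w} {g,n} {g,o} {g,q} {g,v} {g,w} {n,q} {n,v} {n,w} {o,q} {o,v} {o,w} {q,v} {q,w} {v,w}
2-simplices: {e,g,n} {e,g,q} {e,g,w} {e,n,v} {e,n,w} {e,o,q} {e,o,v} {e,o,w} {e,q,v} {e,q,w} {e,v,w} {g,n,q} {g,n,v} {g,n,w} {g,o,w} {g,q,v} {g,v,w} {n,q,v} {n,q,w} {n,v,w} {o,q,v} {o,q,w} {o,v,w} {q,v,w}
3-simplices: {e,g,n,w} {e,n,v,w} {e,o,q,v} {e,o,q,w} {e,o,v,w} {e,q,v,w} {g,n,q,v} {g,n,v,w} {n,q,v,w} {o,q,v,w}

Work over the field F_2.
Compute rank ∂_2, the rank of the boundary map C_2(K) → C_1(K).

n_0=7 n_1=20 n_2=24 n_3=10  [Z2]
∂1: piv[eg,en,eo,eq,ev,ew] rk=6  ker:gn,go,gq,gv,gw,nq,nv,nw,oq,ov,ow,qv,qw,vw
∂2: piv[egn,egq,egw,env,enw,eoq,eov,eow,eqv,eqw,evw,gnq,gnv,gow] rk=14  ker:gnw,gqv,gvw,nqv,nqw,nvw,oqv,oqw,ovw,qvw
∂3: piv[egnw,envw,eoqv,eoqw,eovw,eqvw,gnqv,gnvw,nqvw] rk=9  ker:oqvw
rk∂_2=14

rank∂_2=14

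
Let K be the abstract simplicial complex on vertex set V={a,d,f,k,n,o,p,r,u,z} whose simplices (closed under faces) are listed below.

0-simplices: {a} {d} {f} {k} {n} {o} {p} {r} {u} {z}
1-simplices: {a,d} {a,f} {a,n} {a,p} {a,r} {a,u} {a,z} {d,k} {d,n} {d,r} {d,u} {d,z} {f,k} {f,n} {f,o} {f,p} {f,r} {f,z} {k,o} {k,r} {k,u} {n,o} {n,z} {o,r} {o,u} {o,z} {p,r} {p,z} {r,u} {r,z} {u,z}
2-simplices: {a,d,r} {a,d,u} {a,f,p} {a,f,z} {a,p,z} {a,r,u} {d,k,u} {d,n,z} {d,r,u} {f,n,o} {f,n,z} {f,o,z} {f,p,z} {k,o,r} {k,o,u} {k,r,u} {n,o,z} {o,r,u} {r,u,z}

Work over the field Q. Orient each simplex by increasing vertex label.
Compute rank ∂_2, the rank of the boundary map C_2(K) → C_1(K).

n_0=10 n_1=31 n_2=19  [Q]
∂1: piv[ad,af,an,ap,ar,au,az,dk,fo] rk=9  ker:dn,dr,du,dz,fk,fn,fp,fr,fz,ko,kr,ku,no,nz,or,ou,oz,pr,pz,ru,rz,uz
∂2: piv[adr,adu,afp,afz,apz,aru,dku,dnz,fno,fnz,foz,kor,kou,kru,ruz] rk=15  ker:dru,fpz,noz,oru
rk∂_2=15

rank∂_2=15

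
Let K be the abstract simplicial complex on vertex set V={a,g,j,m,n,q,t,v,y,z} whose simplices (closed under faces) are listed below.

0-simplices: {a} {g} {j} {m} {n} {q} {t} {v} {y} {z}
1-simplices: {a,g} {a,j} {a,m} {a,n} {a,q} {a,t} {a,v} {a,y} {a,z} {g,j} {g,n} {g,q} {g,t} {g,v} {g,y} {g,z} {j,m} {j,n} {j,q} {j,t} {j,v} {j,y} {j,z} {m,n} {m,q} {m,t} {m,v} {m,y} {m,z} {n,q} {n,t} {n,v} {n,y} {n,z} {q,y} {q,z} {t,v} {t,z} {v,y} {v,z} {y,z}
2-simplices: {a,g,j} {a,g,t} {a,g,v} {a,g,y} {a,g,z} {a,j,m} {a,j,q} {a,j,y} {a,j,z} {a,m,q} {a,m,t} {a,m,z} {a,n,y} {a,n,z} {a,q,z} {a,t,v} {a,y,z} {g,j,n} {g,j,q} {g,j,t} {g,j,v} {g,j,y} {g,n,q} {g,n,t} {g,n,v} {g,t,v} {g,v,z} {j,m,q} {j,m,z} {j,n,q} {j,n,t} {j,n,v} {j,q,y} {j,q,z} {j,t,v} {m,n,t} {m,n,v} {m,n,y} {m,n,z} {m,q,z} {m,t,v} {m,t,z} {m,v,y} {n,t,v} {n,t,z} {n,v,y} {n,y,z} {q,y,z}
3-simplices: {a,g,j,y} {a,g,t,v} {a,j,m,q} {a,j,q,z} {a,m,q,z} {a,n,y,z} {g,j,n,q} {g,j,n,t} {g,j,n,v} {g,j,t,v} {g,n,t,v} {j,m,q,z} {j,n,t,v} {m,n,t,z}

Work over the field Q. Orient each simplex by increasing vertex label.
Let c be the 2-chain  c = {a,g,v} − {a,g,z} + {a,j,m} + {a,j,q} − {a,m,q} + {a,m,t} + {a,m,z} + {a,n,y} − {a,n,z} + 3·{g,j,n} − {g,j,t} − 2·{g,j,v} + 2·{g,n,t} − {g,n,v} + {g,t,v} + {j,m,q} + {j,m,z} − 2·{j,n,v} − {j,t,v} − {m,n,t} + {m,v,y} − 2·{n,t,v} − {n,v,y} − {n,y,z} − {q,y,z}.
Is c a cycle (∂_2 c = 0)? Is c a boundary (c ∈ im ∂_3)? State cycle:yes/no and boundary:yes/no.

cycle:no boundary:no

n_0=10 n_1=41 n_2=48 n_3=14  [Q]
∂1: piv[ag,aj,am,an,aq,at,av,ay,az] rk=9  ker:gj,gn,gq,gt,gv,gy,gz,jm,jn,jq,jt,jv,jy,jz,mn,mq,mt,mv,my,mz,nq,nt,nv,ny,nz,qy,qz,tv,tz,vy,vz,yz
∂2: piv[agj,agt,agv,agy,agz,ajm,ajq,ajy,ajz,amq,amt,amz,any,anz,aqz,atv,ayz,gjn,gjq,gjt,gjv,gnq,gnt,gnv,gvz,jqy,mnt,mnv,mny,mnz,mtz,mvy] rk=32  ker:gjy,gtv,jmq,jmz,jnq,jnt,jnv,jqz,jtv,mqz,mtv,ntv,ntz,nvy,nyz,qyz
∂3: piv[agjy,agtv,ajmq,ajqz,amqz,anyz,gjnq,gjnt,gjnv,gjtv,gntv,jmqz,mntz] rk=13  ker:jntv
∂2c = 2·{a,j} − {a,t} − {a,v} − {a,y} + {a,z} − 2·{g,n} + 3·{g,v} − {g,z} + 3·{j,m} + {j,n} − 2·{j,t} + {j,v} − {j,z} − {m,n} + 2·{m,t} + {m,v} − {m,y} + 2·{m,z} − {n,t} − 2·{n,v} + {n,y} − {q,y} + {q,z} − 2·{t,v} − 2·{y,z}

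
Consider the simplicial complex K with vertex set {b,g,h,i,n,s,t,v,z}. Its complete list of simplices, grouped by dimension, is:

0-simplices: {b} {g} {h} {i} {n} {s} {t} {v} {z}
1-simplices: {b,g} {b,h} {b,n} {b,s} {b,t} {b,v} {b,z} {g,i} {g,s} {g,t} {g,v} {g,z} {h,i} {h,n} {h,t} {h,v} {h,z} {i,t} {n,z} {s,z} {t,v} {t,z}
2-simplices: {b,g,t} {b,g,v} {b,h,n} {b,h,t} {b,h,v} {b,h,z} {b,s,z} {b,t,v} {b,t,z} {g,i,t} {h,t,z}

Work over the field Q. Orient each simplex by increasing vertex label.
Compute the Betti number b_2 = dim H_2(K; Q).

b_2=1

n_0=9 n_1=22 n_2=11  [Q]
∂1: piv[bg,bh,bn,bs,bt,bv,bz,gi] rk=8  ker:gs,gt,gv,gz,hi,hn,ht,hv,hz,it,nz,sz,tv,tz
∂2: piv[bgt,bgv,bhn,bht,bhv,bhz,bsz,btv,btz,git] rk=10  ker:htz
b_2=(11−10)−0=1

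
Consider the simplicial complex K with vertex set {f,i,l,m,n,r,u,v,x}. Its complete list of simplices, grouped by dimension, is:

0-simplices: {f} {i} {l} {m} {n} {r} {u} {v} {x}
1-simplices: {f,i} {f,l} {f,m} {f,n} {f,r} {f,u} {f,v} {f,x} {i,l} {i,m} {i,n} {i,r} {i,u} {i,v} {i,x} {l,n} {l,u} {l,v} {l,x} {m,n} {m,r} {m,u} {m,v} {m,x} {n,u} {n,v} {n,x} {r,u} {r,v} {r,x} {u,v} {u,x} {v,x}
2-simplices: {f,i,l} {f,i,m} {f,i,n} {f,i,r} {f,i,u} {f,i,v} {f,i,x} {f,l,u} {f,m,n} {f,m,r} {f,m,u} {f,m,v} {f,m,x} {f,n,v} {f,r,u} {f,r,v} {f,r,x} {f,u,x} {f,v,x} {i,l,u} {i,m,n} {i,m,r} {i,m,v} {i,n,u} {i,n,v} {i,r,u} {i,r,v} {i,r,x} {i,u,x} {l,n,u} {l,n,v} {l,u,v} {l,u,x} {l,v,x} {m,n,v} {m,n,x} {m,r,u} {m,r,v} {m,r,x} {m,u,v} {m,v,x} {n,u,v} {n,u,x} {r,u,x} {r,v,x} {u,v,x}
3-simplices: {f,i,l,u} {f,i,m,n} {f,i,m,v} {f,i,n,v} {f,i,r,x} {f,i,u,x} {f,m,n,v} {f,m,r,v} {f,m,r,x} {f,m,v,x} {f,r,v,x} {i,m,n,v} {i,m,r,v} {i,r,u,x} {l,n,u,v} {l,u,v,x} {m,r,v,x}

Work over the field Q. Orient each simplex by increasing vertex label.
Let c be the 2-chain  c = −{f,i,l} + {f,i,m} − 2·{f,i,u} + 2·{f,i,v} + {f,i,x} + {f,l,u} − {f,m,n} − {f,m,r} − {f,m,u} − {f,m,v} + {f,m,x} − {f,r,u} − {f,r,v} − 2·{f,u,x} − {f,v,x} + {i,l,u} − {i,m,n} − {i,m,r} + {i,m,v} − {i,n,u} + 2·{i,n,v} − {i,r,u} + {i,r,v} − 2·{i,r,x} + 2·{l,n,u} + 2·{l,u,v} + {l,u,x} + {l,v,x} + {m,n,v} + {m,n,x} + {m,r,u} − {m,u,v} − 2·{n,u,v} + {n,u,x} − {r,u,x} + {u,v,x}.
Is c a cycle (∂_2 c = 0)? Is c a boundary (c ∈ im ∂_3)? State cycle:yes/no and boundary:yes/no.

n_0=9 n_1=33 n_2=46 n_3=17  [Q]
∂1: piv[fi,fl,fm,fn,fr,fu,fv,fx] rk=8  ker:il,im,in,ir,iu,iv,ix,ln,lu,lv,lx,mn,mr,mu,mv,mx,nu,nv,nx,ru,rv,rx,uv,ux,vx
∂2: piv[fil,fim,fin,fir,fiu,fiv,fix,flu,fmn,fmr,fmu,fmv,fmx,fnv,fru,frv,frx,fux,fvx,inu,lnu,lnv,luv,lux,mnx] rk=25  ker:ilu,imn,imr,imv,inv,iru,irv,irx,iux,lvx,mnv,mru,mrv,mrx,muv,mvx,nuv,nux,rux,rvx,uvx
∂3: piv[filu,fimn,fimv,finv,firx,fiux,fmnv,fmrv,fmrx,fmvx,frvx,imrv,irux,lnuv,luvx] rk=15  ker:imnv,mrvx
∂2c = {f,i} + 2·{f,l} − 4·{f,m} + {f,n} − {f,r} + {f,u} − {f,v} + {f,x} + 2·{i,n} − {i,r} − {i,u} − 2·{i,v} + 3·{i,x} + 2·{l,n} + 3·{l,u} − {l,v} − 2·{l,x} − {m,r} − 3·{m,u} + 5·{n,v} − 2·{r,u} − {r,x} − 2·{u,x} + {v,x}

cycle:no boundary:no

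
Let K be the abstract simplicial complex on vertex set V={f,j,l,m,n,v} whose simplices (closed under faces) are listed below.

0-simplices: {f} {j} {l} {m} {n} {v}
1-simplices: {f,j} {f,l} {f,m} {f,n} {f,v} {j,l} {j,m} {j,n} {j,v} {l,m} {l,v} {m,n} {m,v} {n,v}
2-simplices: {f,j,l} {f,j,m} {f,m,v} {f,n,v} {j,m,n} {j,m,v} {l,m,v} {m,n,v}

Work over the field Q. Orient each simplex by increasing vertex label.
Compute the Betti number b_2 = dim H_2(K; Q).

n_0=6 n_1=14 n_2=8  [Q]
∂1: piv[fj,fl,fm,fn,fv] rk=5  ker:jl,jm,jn,jv,lm,lv,mn,mv,nv
∂2: piv[fjl,fjm,fmv,fnv,jmn,jmv,lmv,mnv] rk=8
b_2=(8−8)−0=0

b_2=0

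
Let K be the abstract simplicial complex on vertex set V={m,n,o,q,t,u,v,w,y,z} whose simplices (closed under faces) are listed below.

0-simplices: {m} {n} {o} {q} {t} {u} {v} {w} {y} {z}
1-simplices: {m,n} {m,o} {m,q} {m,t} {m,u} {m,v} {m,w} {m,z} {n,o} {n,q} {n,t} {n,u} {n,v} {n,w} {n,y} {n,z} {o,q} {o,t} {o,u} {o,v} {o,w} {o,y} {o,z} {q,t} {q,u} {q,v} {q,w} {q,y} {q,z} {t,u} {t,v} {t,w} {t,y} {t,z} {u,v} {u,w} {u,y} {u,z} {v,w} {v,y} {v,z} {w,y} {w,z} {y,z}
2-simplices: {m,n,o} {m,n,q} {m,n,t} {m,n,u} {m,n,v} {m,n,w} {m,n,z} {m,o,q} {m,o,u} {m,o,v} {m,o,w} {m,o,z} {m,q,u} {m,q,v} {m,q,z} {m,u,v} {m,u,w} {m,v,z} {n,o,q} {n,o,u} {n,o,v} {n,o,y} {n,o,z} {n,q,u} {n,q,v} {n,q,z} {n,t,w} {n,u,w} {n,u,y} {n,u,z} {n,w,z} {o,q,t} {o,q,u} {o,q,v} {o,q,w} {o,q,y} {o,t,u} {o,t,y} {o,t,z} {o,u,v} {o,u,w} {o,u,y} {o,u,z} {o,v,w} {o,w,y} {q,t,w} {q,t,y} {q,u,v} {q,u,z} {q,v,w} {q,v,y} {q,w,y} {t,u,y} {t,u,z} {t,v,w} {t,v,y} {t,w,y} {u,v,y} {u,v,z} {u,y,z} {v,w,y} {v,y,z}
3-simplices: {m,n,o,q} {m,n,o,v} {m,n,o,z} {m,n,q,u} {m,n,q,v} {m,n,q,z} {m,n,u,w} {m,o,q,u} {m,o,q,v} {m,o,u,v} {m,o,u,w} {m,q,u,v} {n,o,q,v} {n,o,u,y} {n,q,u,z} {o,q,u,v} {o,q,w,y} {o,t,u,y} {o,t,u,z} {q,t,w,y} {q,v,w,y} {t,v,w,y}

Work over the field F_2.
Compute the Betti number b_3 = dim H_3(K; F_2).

b_3=2

n_0=10 n_1=44 n_2=62 n_3=22  [Z2]
∂1: piv[mn,mo,mq,mt,mu,mv,mw,mz,ny] rk=9  ker:no,nq,nt,nu,nv,nw,nz,oq,ot,ou,ov,ow,oy,oz,qt,qu,qv,qw,qy,qz,tu,tv,tw,ty,tz,uv,uw,uy,uz,vw,vy,vz,wy,wz,yz
∂2: piv[mno,mnq,mnt,mnu,mnv,mnw,mnz,moq,mou,mov,mow,moz,mqu,mqv,mqz,muv,muw,mvz,noy,ntw,nuy,nuz,nwz,oqt,oqw,oqy,otu,oty,otz,ovw,owy,qtw,qvy,tvw,uyz] rk=35  ker:noq,nou,nov,noz,nqu,nqv,nqz,nuw,oqu,oqv,ouv,ouw,ouy,ouz,qty,quv,quz,qvw,qwy,tuy,tuz,tvy,twy,uvy,uvz,vwy,vyz
∂3: piv[mnoq,mnov,mnoz,mnqu,mnqv,mnqz,mnuw,moqu,moqv,mouv,mouw,mquv,nouy,nquz,oqwy,otuy,otuz,qtwy,qvwy,tvwy] rk=20  ker:noqv,oquv
b_3=(22−20)−0=2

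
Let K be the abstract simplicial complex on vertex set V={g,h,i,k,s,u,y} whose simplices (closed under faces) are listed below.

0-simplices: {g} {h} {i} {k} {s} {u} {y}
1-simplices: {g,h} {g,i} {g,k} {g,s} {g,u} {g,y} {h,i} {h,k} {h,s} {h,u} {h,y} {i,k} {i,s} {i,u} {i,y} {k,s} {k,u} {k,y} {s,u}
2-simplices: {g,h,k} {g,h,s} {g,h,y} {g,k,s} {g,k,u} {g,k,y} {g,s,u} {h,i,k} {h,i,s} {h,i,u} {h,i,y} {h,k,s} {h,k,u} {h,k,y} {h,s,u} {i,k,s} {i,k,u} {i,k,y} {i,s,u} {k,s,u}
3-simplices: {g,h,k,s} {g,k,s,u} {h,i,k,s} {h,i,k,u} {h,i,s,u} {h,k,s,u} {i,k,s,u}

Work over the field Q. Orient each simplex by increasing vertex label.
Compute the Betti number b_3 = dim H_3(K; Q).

b_3=1

n_0=7 n_1=19 n_2=20 n_3=7  [Q]
∂1: piv[gh,gi,gk,gs,gu,gy] rk=6  ker:hi,hk,hs,hu,hy,ik,is,iu,iy,ks,ku,ky,su
∂2: piv[ghk,ghs,ghy,gks,gku,gky,gsu,hik,his,hiu,hiy,hku] rk=12  ker:hks,hky,hsu,iks,iku,iky,isu,ksu
∂3: piv[ghks,gksu,hiks,hiku,hisu,hksu] rk=6  ker:iksu
b_3=(7−6)−0=1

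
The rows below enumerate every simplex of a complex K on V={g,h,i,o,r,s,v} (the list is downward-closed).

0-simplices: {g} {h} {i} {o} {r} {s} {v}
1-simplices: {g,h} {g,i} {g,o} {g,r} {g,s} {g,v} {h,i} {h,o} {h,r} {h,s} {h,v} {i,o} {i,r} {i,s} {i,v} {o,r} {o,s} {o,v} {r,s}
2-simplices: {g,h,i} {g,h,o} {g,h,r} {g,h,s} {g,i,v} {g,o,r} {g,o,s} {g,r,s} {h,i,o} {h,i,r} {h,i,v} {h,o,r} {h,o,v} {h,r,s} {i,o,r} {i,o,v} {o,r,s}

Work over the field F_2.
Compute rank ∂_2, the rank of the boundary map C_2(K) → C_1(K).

rank∂_2=12

n_0=7 n_1=19 n_2=17  [Z2]
∂1: piv[gh,gi,go,gr,gs,gv] rk=6  ker:hi,ho,hr,hs,hv,io,ir,is,iv,or,os,ov,rs
∂2: piv[ghi,gho,ghr,ghs,giv,gor,gos,grs,hio,hir,hiv,hov] rk=12  ker:hor,hrs,ior,iov,ors
rk∂_2=12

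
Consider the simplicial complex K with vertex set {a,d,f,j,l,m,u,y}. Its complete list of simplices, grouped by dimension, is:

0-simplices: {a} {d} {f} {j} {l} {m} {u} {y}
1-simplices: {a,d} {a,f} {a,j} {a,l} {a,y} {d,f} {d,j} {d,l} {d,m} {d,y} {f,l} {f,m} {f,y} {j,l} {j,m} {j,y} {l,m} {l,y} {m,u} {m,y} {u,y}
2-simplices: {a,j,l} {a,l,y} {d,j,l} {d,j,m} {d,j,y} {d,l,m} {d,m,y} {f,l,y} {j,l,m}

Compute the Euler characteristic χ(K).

n_0=8 n_1=21 n_2=9
χ=+8−21+9=-4

χ(K)=-4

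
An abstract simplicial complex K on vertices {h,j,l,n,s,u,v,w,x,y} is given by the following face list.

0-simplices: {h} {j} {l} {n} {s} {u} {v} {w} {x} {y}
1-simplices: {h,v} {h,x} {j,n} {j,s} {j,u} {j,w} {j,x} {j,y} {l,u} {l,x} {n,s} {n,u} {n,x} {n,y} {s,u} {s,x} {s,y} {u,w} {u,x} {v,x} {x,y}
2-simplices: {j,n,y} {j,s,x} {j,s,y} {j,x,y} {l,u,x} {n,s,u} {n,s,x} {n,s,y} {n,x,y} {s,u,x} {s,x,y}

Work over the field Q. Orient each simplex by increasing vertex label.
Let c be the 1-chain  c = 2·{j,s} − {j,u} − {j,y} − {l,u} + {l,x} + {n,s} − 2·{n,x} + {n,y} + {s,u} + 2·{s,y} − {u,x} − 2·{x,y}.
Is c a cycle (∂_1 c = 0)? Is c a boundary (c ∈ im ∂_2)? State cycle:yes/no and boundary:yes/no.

cycle:yes boundary:no

n_0=10 n_1=21 n_2=11  [Q]
∂1: piv[hv,hx,jn,js,ju,jw,jx,jy,lu] rk=9  ker:lx,ns,nu,nx,ny,su,sx,sy,uw,ux,vx,xy
∂2: piv[jny,jsx,jsy,jxy,lux,nsu,nsx,nsy,sux] rk=9  ker:nxy,sxy
∂1c = 0
c vs im∂2: residual ≠ 0 ⇒ not boundary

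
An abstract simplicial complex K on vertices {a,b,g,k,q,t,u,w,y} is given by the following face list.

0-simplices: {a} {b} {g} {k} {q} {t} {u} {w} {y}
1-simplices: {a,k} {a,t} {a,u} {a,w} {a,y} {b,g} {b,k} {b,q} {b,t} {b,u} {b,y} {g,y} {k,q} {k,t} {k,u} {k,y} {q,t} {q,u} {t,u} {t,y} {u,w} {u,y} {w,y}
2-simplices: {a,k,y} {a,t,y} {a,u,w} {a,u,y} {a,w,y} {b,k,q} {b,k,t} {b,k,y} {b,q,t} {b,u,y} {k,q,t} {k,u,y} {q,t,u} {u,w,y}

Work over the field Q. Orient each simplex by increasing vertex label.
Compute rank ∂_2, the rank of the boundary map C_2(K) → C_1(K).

n_0=9 n_1=23 n_2=14  [Q]
∂1: piv[ak,at,au,aw,ay,bg,bk,bq] rk=8  ker:bt,bu,by,gy,kq,kt,ku,ky,qt,qu,tu,ty,uw,uy,wy
∂2: piv[aky,aty,auw,auy,awy,bkq,bkt,bky,bqt,buy,kuy,qtu] rk=12  ker:kqt,uwy
rk∂_2=12

rank∂_2=12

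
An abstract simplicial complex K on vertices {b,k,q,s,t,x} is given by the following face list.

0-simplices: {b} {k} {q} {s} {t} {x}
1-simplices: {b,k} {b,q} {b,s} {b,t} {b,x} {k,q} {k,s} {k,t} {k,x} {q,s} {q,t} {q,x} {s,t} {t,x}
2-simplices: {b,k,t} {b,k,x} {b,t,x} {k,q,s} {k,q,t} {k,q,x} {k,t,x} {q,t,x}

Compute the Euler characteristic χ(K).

χ(K)=0

n_0=6 n_1=14 n_2=8
χ=+6−14+8=0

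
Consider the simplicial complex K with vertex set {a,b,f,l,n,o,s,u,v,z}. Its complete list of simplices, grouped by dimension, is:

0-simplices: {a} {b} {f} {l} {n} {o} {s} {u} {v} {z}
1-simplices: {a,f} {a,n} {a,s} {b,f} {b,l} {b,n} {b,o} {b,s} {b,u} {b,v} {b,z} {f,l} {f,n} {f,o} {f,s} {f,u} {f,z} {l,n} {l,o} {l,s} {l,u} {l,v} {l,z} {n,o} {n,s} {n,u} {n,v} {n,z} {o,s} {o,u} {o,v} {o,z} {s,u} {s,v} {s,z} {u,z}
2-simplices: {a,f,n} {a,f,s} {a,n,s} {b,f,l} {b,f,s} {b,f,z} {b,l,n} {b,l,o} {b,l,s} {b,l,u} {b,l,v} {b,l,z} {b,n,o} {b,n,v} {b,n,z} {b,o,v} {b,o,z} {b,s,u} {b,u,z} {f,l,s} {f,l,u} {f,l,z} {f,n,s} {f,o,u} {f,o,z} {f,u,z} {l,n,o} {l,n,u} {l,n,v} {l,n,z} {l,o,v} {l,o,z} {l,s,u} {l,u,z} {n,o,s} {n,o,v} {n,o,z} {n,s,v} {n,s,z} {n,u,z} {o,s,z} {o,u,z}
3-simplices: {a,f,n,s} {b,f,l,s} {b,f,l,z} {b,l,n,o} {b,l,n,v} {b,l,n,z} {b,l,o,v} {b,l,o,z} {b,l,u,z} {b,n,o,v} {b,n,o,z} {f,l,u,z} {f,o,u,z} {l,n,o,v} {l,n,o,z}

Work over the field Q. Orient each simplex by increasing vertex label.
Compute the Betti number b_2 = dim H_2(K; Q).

b_2=3

n_0=10 n_1=36 n_2=42 n_3=15  [Q]
∂1: piv[af,an,as,bf,bl,bo,bu,bv,bz] rk=9  ker:bn,bs,fl,fn,fo,fs,fu,fz,ln,lo,ls,lu,lv,lz,no,ns,nu,nv,nz,os,ou,ov,oz,su,sv,sz,uz
∂2: piv[afn,afs,ans,bfl,bfs,bfz,bln,blo,bls,blu,blv,blz,bno,bnv,bnz,bov,boz,bsu,buz,flu,fou,foz,lnu,nos,nsv,nsz] rk=26  ker:fls,flz,fns,fuz,lno,lnv,lnz,lov,loz,lsu,luz,nov,noz,nuz,osz,ouz
∂3: piv[afns,bfls,bflz,blno,blnv,blnz,blov,bloz,bluz,bnov,bnoz,fluz,fouz] rk=13  ker:lnov,lnoz
b_2=(42−26)−13=3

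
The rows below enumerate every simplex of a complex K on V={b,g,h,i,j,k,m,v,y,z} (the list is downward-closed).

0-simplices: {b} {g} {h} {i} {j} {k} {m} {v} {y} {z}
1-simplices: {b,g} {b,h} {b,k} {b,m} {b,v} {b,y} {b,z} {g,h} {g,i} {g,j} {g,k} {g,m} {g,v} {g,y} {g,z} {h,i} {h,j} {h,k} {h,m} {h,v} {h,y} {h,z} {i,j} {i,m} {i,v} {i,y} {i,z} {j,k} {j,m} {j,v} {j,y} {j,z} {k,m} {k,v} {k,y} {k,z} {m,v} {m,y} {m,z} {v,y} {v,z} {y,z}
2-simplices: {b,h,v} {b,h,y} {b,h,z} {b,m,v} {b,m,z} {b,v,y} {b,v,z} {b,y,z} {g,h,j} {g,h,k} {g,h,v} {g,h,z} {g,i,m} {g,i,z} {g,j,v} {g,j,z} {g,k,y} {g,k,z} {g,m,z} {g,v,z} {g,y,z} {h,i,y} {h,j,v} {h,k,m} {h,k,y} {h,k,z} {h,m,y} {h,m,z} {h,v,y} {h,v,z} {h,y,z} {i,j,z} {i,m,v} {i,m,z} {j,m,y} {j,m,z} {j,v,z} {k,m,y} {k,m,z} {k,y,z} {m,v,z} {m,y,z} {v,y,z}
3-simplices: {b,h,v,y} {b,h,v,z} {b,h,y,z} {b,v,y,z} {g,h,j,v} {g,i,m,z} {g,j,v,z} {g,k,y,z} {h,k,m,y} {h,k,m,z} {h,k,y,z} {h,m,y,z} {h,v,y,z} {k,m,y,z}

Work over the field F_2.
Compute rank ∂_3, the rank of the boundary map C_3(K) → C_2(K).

rank∂_3=12

n_0=10 n_1=42 n_2=43 n_3=14  [Z2]
∂1: piv[bg,bh,bk,bm,bv,by,bz,gi,gj] rk=9  ker:gh,gk,gm,gv,gy,gz,hi,hj,hk,hm,hv,hy,hz,ij,im,iv,iy,iz,jk,jm,jv,jy,jz,km,kv,ky,kz,mv,my,mz,vy,vz,yz
∂2: piv[bhv,bhy,bhz,bmv,bmz,bvy,bvz,byz,ghj,ghk,ghv,ghz,gim,giz,gjv,gjz,gky,gkz,gmz,gyz,hiy,hkm,hmy,hmz,ijz,imv,jmy,jmz] rk=28  ker:gvz,hjv,hky,hkz,hvy,hvz,hyz,imz,jvz,kmy,kmz,kyz,mvz,myz,vyz
∂3: piv[bhvy,bhvz,bhyz,bvyz,ghjv,gimz,gjvz,gkyz,hkmy,hkmz,hkyz,hmyz] rk=12  ker:hvyz,kmyz
rk∂_3=12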